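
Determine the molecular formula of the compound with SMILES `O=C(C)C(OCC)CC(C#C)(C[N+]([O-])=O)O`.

C10H15NO5

Heavy atoms from the SMILES: 10 C, 1 N, 5 O.
Implicit hydrogens by atom environment:
  3 × C: 2 H each → 6
  3 × C: no H
  3 × O: no H
  2 × C: 3 H each → 6
  2 × C: 1 H each → 2
  1 × N (charge +1): no H
  1 × O: 1 H
  1 × O (charge -1): no H
  Total hydrogens = 15.
Molecular formula: C10H15NO5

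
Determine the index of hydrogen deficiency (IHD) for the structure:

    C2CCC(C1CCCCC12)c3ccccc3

6

Molecular formula from the SMILES: C16H22.
DoU = (2C + 2 + N − H − X)/2 = (2·16 + 2 + 0 − 22 − 0)/2 = 12/2 = 6.
(Structurally: 3 ring(s) + 3 π bond(s) = 6.)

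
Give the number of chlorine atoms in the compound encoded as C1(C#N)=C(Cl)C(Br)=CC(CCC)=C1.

The symbol for chlorine appears 1 time in the SMILES.

1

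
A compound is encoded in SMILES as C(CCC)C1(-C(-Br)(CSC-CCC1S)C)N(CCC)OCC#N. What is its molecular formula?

C17H31BrN2OS2

Heavy atoms from the SMILES: 1 Br, 17 C, 2 N, 1 O, 2 S.
Implicit hydrogens by atom environment:
  10 × C: 2 H each → 20
  3 × C: 3 H each → 9
  3 × C: no H
  2 × N: no H
  1 × Br: no H
  1 × C: 1 H
  1 × O: no H
  1 × S: 1 H
  1 × S: no H
  Total hydrogens = 31.
Molecular formula: C17H31BrN2OS2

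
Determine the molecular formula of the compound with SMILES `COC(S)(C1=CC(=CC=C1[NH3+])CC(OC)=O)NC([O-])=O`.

Heavy atoms from the SMILES: 12 C, 2 N, 5 O, 1 S.
Implicit hydrogens by atom environment:
  4 × O: no H
  3 × C (aromatic): 1 H each → 3
  3 × C (aromatic): no H
  3 × C: no H
  2 × C: 3 H each → 6
  1 × C: 2 H
  1 × N (charge +1): 3 H
  1 × N: 1 H
  1 × O (charge -1): no H
  1 × S: 1 H
  Total hydrogens = 16.
Molecular formula: C12H16N2O5S

C12H16N2O5S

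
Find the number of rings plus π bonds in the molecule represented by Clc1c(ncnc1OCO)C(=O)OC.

Molecular formula from the SMILES: C7H7ClN2O4.
DoU = (2C + 2 + N − H − X)/2 = (2·7 + 2 + 2 − 7 − 1)/2 = 10/2 = 5.
(Structurally: 1 ring(s) + 4 π bond(s) = 5.)

5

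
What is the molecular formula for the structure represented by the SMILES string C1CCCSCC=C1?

C7H12S

Heavy atoms from the SMILES: 7 C, 1 S.
Implicit hydrogens by atom environment:
  5 × C: 2 H each → 10
  2 × C: 1 H each → 2
  1 × S: no H
  Total hydrogens = 12.
Molecular formula: C7H12S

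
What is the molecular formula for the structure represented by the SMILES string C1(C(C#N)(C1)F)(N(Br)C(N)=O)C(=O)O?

Heavy atoms from the SMILES: 1 Br, 6 C, 1 F, 3 N, 3 O.
Implicit hydrogens by atom environment:
  5 × C: no H
  2 × N: no H
  2 × O: no H
  1 × Br: no H
  1 × C: 2 H
  1 × F: no H
  1 × N: 2 H
  1 × O: 1 H
  Total hydrogens = 5.
Molecular formula: C6H5BrFN3O3

C6H5BrFN3O3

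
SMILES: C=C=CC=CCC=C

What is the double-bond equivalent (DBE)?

4

Molecular formula from the SMILES: C8H10.
DoU = (2C + 2 + N − H − X)/2 = (2·8 + 2 + 0 − 10 − 0)/2 = 8/2 = 4.
(Structurally: 0 ring(s) + 4 π bond(s) = 4.)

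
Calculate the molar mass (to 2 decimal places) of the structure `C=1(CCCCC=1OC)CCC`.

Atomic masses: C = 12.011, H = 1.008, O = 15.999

154.25

Molecular formula: C10H18O.
M = 10×12.011 + 18×1.008 + 1×15.999 = 154.25 g/mol.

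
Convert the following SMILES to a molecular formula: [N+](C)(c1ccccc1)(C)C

Heavy atoms from the SMILES: 9 C, 1 N.
Implicit hydrogens by atom environment:
  5 × C (aromatic): 1 H each → 5
  3 × C: 3 H each → 9
  1 × C (aromatic): no H
  1 × N (charge +1): no H
  Total hydrogens = 14.
Net charge +1.
Molecular formula: C9H14N+

C9H14N+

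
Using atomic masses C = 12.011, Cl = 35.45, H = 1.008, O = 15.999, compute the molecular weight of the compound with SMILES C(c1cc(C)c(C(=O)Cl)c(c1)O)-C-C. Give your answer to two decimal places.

Molecular formula: C11H13ClO2.
M = 11×12.011 + 1×35.45 + 13×1.008 + 2×15.999 = 212.67 g/mol.

212.67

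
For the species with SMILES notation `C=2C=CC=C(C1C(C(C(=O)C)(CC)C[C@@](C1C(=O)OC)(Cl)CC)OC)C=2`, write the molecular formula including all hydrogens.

C21H29ClO4

Heavy atoms from the SMILES: 21 C, 1 Cl, 4 O.
Implicit hydrogens by atom environment:
  5 × C: 3 H each → 15
  5 × C (aromatic): 1 H each → 5
  4 × C: no H
  4 × O: no H
  3 × C: 2 H each → 6
  3 × C: 1 H each → 3
  1 × C (aromatic): no H
  1 × Cl: no H
  Total hydrogens = 29.
Molecular formula: C21H29ClO4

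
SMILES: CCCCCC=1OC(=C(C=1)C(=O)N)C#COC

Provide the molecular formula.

C13H17NO3

Heavy atoms from the SMILES: 13 C, 1 N, 3 O.
Implicit hydrogens by atom environment:
  4 × C: 2 H each → 8
  3 × C (aromatic): no H
  3 × C: no H
  2 × C: 3 H each → 6
  2 × O: no H
  1 × C (aromatic): 1 H
  1 × N: 2 H
  1 × O (aromatic): no H
  Total hydrogens = 17.
Molecular formula: C13H17NO3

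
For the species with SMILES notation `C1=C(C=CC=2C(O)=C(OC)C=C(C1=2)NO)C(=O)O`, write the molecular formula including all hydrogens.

Heavy atoms from the SMILES: 12 C, 1 N, 5 O.
Implicit hydrogens by atom environment:
  6 × C (aromatic): no H
  4 × C (aromatic): 1 H each → 4
  3 × O: 1 H each → 3
  2 × O: no H
  1 × C: 3 H
  1 × C: no H
  1 × N: 1 H
  Total hydrogens = 11.
Molecular formula: C12H11NO5

C12H11NO5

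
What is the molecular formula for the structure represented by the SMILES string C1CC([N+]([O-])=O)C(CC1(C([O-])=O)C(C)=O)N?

Heavy atoms from the SMILES: 9 C, 2 N, 5 O.
Implicit hydrogens by atom environment:
  3 × C: 2 H each → 6
  3 × C: no H
  3 × O: no H
  2 × C: 1 H each → 2
  2 × O (charge -1): no H
  1 × C: 3 H
  1 × N: 2 H
  1 × N (charge +1): no H
  Total hydrogens = 13.
Net charge -1.
Molecular formula: C9H13N2O5-

C9H13N2O5-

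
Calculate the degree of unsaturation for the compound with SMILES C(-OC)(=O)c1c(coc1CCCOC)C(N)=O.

5

Molecular formula from the SMILES: C11H15NO5.
DoU = (2C + 2 + N − H − X)/2 = (2·11 + 2 + 1 − 15 − 0)/2 = 10/2 = 5.
(Structurally: 1 ring(s) + 4 π bond(s) = 5.)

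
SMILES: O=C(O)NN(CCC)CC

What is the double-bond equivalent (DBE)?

Molecular formula from the SMILES: C6H14N2O2.
DoU = (2C + 2 + N − H − X)/2 = (2·6 + 2 + 2 − 14 − 0)/2 = 2/2 = 1.
(Structurally: 0 ring(s) + 1 π bond(s) = 1.)

1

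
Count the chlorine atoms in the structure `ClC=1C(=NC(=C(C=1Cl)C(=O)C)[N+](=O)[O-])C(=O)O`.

The symbol for chlorine appears 2 times in the SMILES.

2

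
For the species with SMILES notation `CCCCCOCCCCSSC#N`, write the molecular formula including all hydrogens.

C10H19NOS2

Heavy atoms from the SMILES: 10 C, 1 N, 1 O, 2 S.
Implicit hydrogens by atom environment:
  8 × C: 2 H each → 16
  2 × S: no H
  1 × C: 3 H
  1 × C: no H
  1 × N: no H
  1 × O: no H
  Total hydrogens = 19.
Molecular formula: C10H19NOS2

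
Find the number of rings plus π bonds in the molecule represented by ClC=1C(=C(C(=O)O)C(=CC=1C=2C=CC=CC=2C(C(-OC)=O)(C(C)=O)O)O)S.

Molecular formula from the SMILES: C18H15ClO7S.
DoU = (2C + 2 + N − H − X)/2 = (2·18 + 2 + 0 − 15 − 1)/2 = 22/2 = 11.
(Structurally: 2 ring(s) + 9 π bond(s) = 11.)

11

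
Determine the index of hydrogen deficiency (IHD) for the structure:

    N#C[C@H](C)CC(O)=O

3

Molecular formula from the SMILES: C5H7NO2.
DoU = (2C + 2 + N − H − X)/2 = (2·5 + 2 + 1 − 7 − 0)/2 = 6/2 = 3.
(Structurally: 0 ring(s) + 3 π bond(s) = 3.)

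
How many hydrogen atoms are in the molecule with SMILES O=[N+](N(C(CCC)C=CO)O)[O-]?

12

Hydrogens are implicit in SMILES; fill each atom to its normal valence:
  3 × C: 1 H each → 3
  2 × C: 2 H each → 4
  2 × O: 1 H each → 2
  1 × C: 3 H
  1 × N: no H
  1 × N (charge +1): no H
  1 × O: no H
  1 × O (charge -1): no H
  Total hydrogens = 12.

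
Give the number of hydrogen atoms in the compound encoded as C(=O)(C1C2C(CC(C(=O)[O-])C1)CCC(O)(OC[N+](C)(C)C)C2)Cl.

Hydrogens are implicit in SMILES; fill each atom to its normal valence:
  6 × C: 2 H each → 12
  4 × C: 1 H each → 4
  3 × C: 3 H each → 9
  3 × C: no H
  3 × O: no H
  1 × Cl: no H
  1 × N (charge +1): no H
  1 × O: 1 H
  1 × O (charge -1): no H
  Total hydrogens = 26.

26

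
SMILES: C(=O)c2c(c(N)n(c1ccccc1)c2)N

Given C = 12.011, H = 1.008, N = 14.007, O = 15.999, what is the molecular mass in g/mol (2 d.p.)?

201.23

Molecular formula: C11H11N3O.
M = 11×12.011 + 11×1.008 + 3×14.007 + 1×15.999 = 201.23 g/mol.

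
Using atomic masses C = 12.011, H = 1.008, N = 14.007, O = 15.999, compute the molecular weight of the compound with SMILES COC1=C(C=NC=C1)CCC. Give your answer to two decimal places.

Molecular formula: C9H13NO.
M = 9×12.011 + 13×1.008 + 1×14.007 + 1×15.999 = 151.21 g/mol.

151.21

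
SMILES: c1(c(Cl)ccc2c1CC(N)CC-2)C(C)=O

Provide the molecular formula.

C12H14ClNO

Heavy atoms from the SMILES: 12 C, 1 Cl, 1 N, 1 O.
Implicit hydrogens by atom environment:
  4 × C (aromatic): no H
  3 × C: 2 H each → 6
  2 × C (aromatic): 1 H each → 2
  1 × C: 3 H
  1 × C: 1 H
  1 × C: no H
  1 × Cl: no H
  1 × N: 2 H
  1 × O: no H
  Total hydrogens = 14.
Molecular formula: C12H14ClNO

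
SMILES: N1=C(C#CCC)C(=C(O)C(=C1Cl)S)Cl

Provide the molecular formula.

Heavy atoms from the SMILES: 9 C, 2 Cl, 1 N, 1 O, 1 S.
Implicit hydrogens by atom environment:
  5 × C (aromatic): no H
  2 × C: no H
  2 × Cl: no H
  1 × C: 3 H
  1 × C: 2 H
  1 × N (aromatic): no H
  1 × O: 1 H
  1 × S: 1 H
  Total hydrogens = 7.
Molecular formula: C9H7Cl2NOS

C9H7Cl2NOS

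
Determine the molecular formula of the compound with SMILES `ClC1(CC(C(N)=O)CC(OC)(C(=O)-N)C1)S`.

Heavy atoms from the SMILES: 9 C, 1 Cl, 2 N, 3 O, 1 S.
Implicit hydrogens by atom environment:
  4 × C: no H
  3 × C: 2 H each → 6
  3 × O: no H
  2 × N: 2 H each → 4
  1 × C: 3 H
  1 × C: 1 H
  1 × Cl: no H
  1 × S: 1 H
  Total hydrogens = 15.
Molecular formula: C9H15ClN2O3S

C9H15ClN2O3S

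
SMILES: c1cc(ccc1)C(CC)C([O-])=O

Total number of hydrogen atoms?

Hydrogens are implicit in SMILES; fill each atom to its normal valence:
  5 × C (aromatic): 1 H each → 5
  1 × C: 3 H
  1 × C: 2 H
  1 × C: 1 H
  1 × C (aromatic): no H
  1 × C: no H
  1 × O: no H
  1 × O (charge -1): no H
  Total hydrogens = 11.

11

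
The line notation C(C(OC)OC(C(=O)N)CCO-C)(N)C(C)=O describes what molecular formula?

Heavy atoms from the SMILES: 10 C, 2 N, 5 O.
Implicit hydrogens by atom environment:
  5 × O: no H
  3 × C: 3 H each → 9
  3 × C: 1 H each → 3
  2 × C: 2 H each → 4
  2 × C: no H
  2 × N: 2 H each → 4
  Total hydrogens = 20.
Molecular formula: C10H20N2O5

C10H20N2O5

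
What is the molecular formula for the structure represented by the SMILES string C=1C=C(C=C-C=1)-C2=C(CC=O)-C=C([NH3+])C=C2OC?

C15H16NO2+

Heavy atoms from the SMILES: 15 C, 1 N, 2 O.
Implicit hydrogens by atom environment:
  7 × C (aromatic): 1 H each → 7
  5 × C (aromatic): no H
  2 × O: no H
  1 × C: 3 H
  1 × C: 2 H
  1 × C: 1 H
  1 × N (charge +1): 3 H
  Total hydrogens = 16.
Net charge +1.
Molecular formula: C15H16NO2+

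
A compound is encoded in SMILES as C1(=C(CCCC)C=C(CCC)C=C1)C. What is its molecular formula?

Heavy atoms from the SMILES: 14 C.
Implicit hydrogens by atom environment:
  5 × C: 2 H each → 10
  3 × C: 3 H each → 9
  3 × C (aromatic): 1 H each → 3
  3 × C (aromatic): no H
  Total hydrogens = 22.
Molecular formula: C14H22

C14H22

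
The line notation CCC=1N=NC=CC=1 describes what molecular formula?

C6H8N2

Heavy atoms from the SMILES: 6 C, 2 N.
Implicit hydrogens by atom environment:
  3 × C (aromatic): 1 H each → 3
  2 × N (aromatic): no H
  1 × C: 3 H
  1 × C: 2 H
  1 × C (aromatic): no H
  Total hydrogens = 8.
Molecular formula: C6H8N2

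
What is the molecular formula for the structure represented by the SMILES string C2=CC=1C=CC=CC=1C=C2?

C10H8

Heavy atoms from the SMILES: 10 C.
Implicit hydrogens by atom environment:
  8 × C (aromatic): 1 H each → 8
  2 × C (aromatic): no H
  Total hydrogens = 8.
Molecular formula: C10H8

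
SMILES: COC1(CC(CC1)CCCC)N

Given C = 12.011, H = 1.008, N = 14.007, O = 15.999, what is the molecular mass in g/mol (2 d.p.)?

171.28

Molecular formula: C10H21NO.
M = 10×12.011 + 21×1.008 + 1×14.007 + 1×15.999 = 171.28 g/mol.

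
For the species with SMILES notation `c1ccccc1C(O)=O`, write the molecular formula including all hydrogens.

C7H6O2

Heavy atoms from the SMILES: 7 C, 2 O.
Implicit hydrogens by atom environment:
  5 × C (aromatic): 1 H each → 5
  1 × C (aromatic): no H
  1 × C: no H
  1 × O: 1 H
  1 × O: no H
  Total hydrogens = 6.
Molecular formula: C7H6O2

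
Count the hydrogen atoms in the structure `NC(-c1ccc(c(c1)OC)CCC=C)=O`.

Hydrogens are implicit in SMILES; fill each atom to its normal valence:
  3 × C: 2 H each → 6
  3 × C (aromatic): 1 H each → 3
  3 × C (aromatic): no H
  2 × O: no H
  1 × C: 3 H
  1 × C: 1 H
  1 × C: no H
  1 × N: 2 H
  Total hydrogens = 15.

15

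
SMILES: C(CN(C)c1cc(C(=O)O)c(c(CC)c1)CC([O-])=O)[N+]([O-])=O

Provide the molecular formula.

Heavy atoms from the SMILES: 14 C, 2 N, 6 O.
Implicit hydrogens by atom environment:
  4 × C: 2 H each → 8
  4 × C (aromatic): no H
  3 × O: no H
  2 × C: 3 H each → 6
  2 × C (aromatic): 1 H each → 2
  2 × C: no H
  2 × O (charge -1): no H
  1 × N: no H
  1 × N (charge +1): no H
  1 × O: 1 H
  Total hydrogens = 17.
Net charge -1.
Molecular formula: C14H17N2O6-

C14H17N2O6-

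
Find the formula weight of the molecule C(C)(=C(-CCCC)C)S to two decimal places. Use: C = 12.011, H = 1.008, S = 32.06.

144.28

Molecular formula: C8H16S.
M = 8×12.011 + 16×1.008 + 1×32.06 = 144.28 g/mol.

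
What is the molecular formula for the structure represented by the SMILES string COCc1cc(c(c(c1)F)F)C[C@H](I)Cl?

C10H10ClF2IO

Heavy atoms from the SMILES: 10 C, 1 Cl, 2 F, 1 I, 1 O.
Implicit hydrogens by atom environment:
  4 × C (aromatic): no H
  2 × C: 2 H each → 4
  2 × C (aromatic): 1 H each → 2
  2 × F: no H
  1 × C: 3 H
  1 × C: 1 H
  1 × Cl: no H
  1 × I: no H
  1 × O: no H
  Total hydrogens = 10.
Molecular formula: C10H10ClF2IO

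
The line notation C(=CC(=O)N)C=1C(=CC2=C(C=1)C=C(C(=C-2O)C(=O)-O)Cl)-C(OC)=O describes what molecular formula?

C16H12ClNO6

Heavy atoms from the SMILES: 16 C, 1 Cl, 1 N, 6 O.
Implicit hydrogens by atom environment:
  7 × C (aromatic): no H
  4 × O: no H
  3 × C (aromatic): 1 H each → 3
  3 × C: no H
  2 × C: 1 H each → 2
  2 × O: 1 H each → 2
  1 × C: 3 H
  1 × Cl: no H
  1 × N: 2 H
  Total hydrogens = 12.
Molecular formula: C16H12ClNO6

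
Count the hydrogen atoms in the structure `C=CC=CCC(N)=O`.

Hydrogens are implicit in SMILES; fill each atom to its normal valence:
  3 × C: 1 H each → 3
  2 × C: 2 H each → 4
  1 × C: no H
  1 × N: 2 H
  1 × O: no H
  Total hydrogens = 9.

9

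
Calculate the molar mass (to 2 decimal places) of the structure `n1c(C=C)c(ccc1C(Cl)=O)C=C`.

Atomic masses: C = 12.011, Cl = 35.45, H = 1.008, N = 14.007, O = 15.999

Molecular formula: C10H8ClNO.
M = 10×12.011 + 1×35.45 + 8×1.008 + 1×14.007 + 1×15.999 = 193.63 g/mol.

193.63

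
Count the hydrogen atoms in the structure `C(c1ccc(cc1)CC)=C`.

Hydrogens are implicit in SMILES; fill each atom to its normal valence:
  4 × C (aromatic): 1 H each → 4
  2 × C: 2 H each → 4
  2 × C (aromatic): no H
  1 × C: 3 H
  1 × C: 1 H
  Total hydrogens = 12.

12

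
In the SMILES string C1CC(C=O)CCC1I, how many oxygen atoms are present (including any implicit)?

The symbol for oxygen appears 1 time in the SMILES.

1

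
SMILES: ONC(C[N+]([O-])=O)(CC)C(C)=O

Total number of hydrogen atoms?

12

Hydrogens are implicit in SMILES; fill each atom to its normal valence:
  2 × C: 3 H each → 6
  2 × C: 2 H each → 4
  2 × C: no H
  2 × O: no H
  1 × N: 1 H
  1 × N (charge +1): no H
  1 × O: 1 H
  1 × O (charge -1): no H
  Total hydrogens = 12.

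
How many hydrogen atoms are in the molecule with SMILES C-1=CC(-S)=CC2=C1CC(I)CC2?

11

Hydrogens are implicit in SMILES; fill each atom to its normal valence:
  3 × C: 2 H each → 6
  3 × C (aromatic): 1 H each → 3
  3 × C (aromatic): no H
  1 × C: 1 H
  1 × I: no H
  1 × S: 1 H
  Total hydrogens = 11.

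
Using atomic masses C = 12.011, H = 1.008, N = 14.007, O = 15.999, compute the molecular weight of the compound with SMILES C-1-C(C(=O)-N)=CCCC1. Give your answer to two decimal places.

Molecular formula: C7H11NO.
M = 7×12.011 + 11×1.008 + 1×14.007 + 1×15.999 = 125.17 g/mol.

125.17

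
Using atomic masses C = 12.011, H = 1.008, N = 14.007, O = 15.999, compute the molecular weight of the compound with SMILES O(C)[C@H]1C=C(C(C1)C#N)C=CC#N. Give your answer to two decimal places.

Molecular formula: C10H10N2O.
M = 10×12.011 + 10×1.008 + 2×14.007 + 1×15.999 = 174.20 g/mol.

174.20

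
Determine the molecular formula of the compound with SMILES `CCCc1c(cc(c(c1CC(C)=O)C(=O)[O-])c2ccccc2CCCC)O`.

Heavy atoms from the SMILES: 23 C, 4 O.
Implicit hydrogens by atom environment:
  7 × C (aromatic): no H
  6 × C: 2 H each → 12
  5 × C (aromatic): 1 H each → 5
  3 × C: 3 H each → 9
  2 × C: no H
  2 × O: no H
  1 × O: 1 H
  1 × O (charge -1): no H
  Total hydrogens = 27.
Net charge -1.
Molecular formula: C23H27O4-

C23H27O4-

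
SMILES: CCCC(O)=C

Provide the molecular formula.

Heavy atoms from the SMILES: 5 C, 1 O.
Implicit hydrogens by atom environment:
  3 × C: 2 H each → 6
  1 × C: 3 H
  1 × C: no H
  1 × O: 1 H
  Total hydrogens = 10.
Molecular formula: C5H10O

C5H10O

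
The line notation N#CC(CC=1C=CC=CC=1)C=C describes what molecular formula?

Heavy atoms from the SMILES: 11 C, 1 N.
Implicit hydrogens by atom environment:
  5 × C (aromatic): 1 H each → 5
  2 × C: 2 H each → 4
  2 × C: 1 H each → 2
  1 × C (aromatic): no H
  1 × C: no H
  1 × N: no H
  Total hydrogens = 11.
Molecular formula: C11H11N

C11H11N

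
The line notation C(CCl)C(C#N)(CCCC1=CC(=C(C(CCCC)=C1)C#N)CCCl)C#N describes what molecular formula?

Heavy atoms from the SMILES: 21 C, 2 Cl, 3 N.
Implicit hydrogens by atom environment:
  10 × C: 2 H each → 20
  4 × C (aromatic): no H
  4 × C: no H
  3 × N: no H
  2 × C (aromatic): 1 H each → 2
  2 × Cl: no H
  1 × C: 3 H
  Total hydrogens = 25.
Molecular formula: C21H25Cl2N3

C21H25Cl2N3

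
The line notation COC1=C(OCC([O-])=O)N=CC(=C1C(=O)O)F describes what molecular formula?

Heavy atoms from the SMILES: 9 C, 1 F, 1 N, 6 O.
Implicit hydrogens by atom environment:
  4 × C (aromatic): no H
  4 × O: no H
  2 × C: no H
  1 × C: 3 H
  1 × C: 2 H
  1 × C (aromatic): 1 H
  1 × F: no H
  1 × N (aromatic): no H
  1 × O: 1 H
  1 × O (charge -1): no H
  Total hydrogens = 7.
Net charge -1.
Molecular formula: C9H7FNO6-

C9H7FNO6-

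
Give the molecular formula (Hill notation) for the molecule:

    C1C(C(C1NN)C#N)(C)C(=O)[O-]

C7H10N3O2-

Heavy atoms from the SMILES: 7 C, 3 N, 2 O.
Implicit hydrogens by atom environment:
  3 × C: no H
  2 × C: 1 H each → 2
  1 × C: 3 H
  1 × C: 2 H
  1 × N: 2 H
  1 × N: 1 H
  1 × N: no H
  1 × O: no H
  1 × O (charge -1): no H
  Total hydrogens = 10.
Net charge -1.
Molecular formula: C7H10N3O2-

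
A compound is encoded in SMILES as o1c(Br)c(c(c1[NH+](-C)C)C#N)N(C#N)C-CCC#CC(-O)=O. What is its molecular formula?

C14H14BrN4O3+

Heavy atoms from the SMILES: 1 Br, 14 C, 4 N, 3 O.
Implicit hydrogens by atom environment:
  5 × C: no H
  4 × C (aromatic): no H
  3 × C: 2 H each → 6
  3 × N: no H
  2 × C: 3 H each → 6
  1 × Br: no H
  1 × N (charge +1): 1 H
  1 × O: 1 H
  1 × O (aromatic): no H
  1 × O: no H
  Total hydrogens = 14.
Net charge +1.
Molecular formula: C14H14BrN4O3+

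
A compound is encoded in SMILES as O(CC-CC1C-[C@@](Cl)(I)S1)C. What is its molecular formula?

C7H12ClIOS

Heavy atoms from the SMILES: 7 C, 1 Cl, 1 I, 1 O, 1 S.
Implicit hydrogens by atom environment:
  4 × C: 2 H each → 8
  1 × C: 3 H
  1 × C: 1 H
  1 × C: no H
  1 × Cl: no H
  1 × I: no H
  1 × O: no H
  1 × S: no H
  Total hydrogens = 12.
Molecular formula: C7H12ClIOS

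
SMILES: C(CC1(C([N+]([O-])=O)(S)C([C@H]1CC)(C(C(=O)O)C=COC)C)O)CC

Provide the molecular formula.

Heavy atoms from the SMILES: 16 C, 1 N, 6 O, 1 S.
Implicit hydrogens by atom environment:
  4 × C: 3 H each → 12
  4 × C: 2 H each → 8
  4 × C: 1 H each → 4
  4 × C: no H
  3 × O: no H
  2 × O: 1 H each → 2
  1 × N (charge +1): no H
  1 × O (charge -1): no H
  1 × S: 1 H
  Total hydrogens = 27.
Molecular formula: C16H27NO6S

C16H27NO6S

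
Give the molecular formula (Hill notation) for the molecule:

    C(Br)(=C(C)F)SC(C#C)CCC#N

Heavy atoms from the SMILES: 1 Br, 9 C, 1 F, 1 N, 1 S.
Implicit hydrogens by atom environment:
  4 × C: no H
  2 × C: 2 H each → 4
  2 × C: 1 H each → 2
  1 × Br: no H
  1 × C: 3 H
  1 × F: no H
  1 × N: no H
  1 × S: no H
  Total hydrogens = 9.
Molecular formula: C9H9BrFNS

C9H9BrFNS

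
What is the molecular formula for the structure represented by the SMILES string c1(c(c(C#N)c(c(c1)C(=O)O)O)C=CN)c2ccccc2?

C16H12N2O3

Heavy atoms from the SMILES: 16 C, 2 N, 3 O.
Implicit hydrogens by atom environment:
  6 × C (aromatic): 1 H each → 6
  6 × C (aromatic): no H
  2 × C: 1 H each → 2
  2 × C: no H
  2 × O: 1 H each → 2
  1 × N: 2 H
  1 × N: no H
  1 × O: no H
  Total hydrogens = 12.
Molecular formula: C16H12N2O3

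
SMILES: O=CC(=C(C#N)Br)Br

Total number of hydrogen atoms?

1

Hydrogens are implicit in SMILES; fill each atom to its normal valence:
  3 × C: no H
  2 × Br: no H
  1 × C: 1 H
  1 × N: no H
  1 × O: no H
  Total hydrogens = 1.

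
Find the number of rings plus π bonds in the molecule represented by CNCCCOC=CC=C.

2

Molecular formula from the SMILES: C8H15NO.
DoU = (2C + 2 + N − H − X)/2 = (2·8 + 2 + 1 − 15 − 0)/2 = 4/2 = 2.
(Structurally: 0 ring(s) + 2 π bond(s) = 2.)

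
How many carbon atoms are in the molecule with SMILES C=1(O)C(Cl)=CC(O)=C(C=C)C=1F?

The symbol for carbon appears 8 times in the SMILES. (Cl is a single chlorine, not C + l.)

8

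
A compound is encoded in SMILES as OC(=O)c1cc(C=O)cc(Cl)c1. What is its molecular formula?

C8H5ClO3

Heavy atoms from the SMILES: 8 C, 1 Cl, 3 O.
Implicit hydrogens by atom environment:
  3 × C (aromatic): 1 H each → 3
  3 × C (aromatic): no H
  2 × O: no H
  1 × C: 1 H
  1 × C: no H
  1 × Cl: no H
  1 × O: 1 H
  Total hydrogens = 5.
Molecular formula: C8H5ClO3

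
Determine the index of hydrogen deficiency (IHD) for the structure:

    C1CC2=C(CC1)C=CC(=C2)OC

Molecular formula from the SMILES: C11H14O.
DoU = (2C + 2 + N − H − X)/2 = (2·11 + 2 + 0 − 14 − 0)/2 = 10/2 = 5.
(Structurally: 2 ring(s) + 3 π bond(s) = 5.)

5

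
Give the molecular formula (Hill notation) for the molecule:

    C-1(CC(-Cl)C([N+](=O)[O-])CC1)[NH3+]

Heavy atoms from the SMILES: 6 C, 1 Cl, 2 N, 2 O.
Implicit hydrogens by atom environment:
  3 × C: 2 H each → 6
  3 × C: 1 H each → 3
  1 × Cl: no H
  1 × N (charge +1): 3 H
  1 × N (charge +1): no H
  1 × O: no H
  1 × O (charge -1): no H
  Total hydrogens = 12.
Net charge +1.
Molecular formula: C6H12ClN2O2+

C6H12ClN2O2+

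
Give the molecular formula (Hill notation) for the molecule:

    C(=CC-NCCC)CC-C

C9H19N

Heavy atoms from the SMILES: 9 C, 1 N.
Implicit hydrogens by atom environment:
  5 × C: 2 H each → 10
  2 × C: 3 H each → 6
  2 × C: 1 H each → 2
  1 × N: 1 H
  Total hydrogens = 19.
Molecular formula: C9H19N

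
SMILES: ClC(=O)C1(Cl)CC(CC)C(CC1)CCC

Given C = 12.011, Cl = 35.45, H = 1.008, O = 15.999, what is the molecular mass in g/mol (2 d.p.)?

Molecular formula: C12H20Cl2O.
M = 12×12.011 + 2×35.45 + 20×1.008 + 1×15.999 = 251.19 g/mol.

251.19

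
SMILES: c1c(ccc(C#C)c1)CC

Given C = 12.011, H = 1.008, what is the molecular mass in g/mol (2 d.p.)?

130.19

Molecular formula: C10H10.
M = 10×12.011 + 10×1.008 = 130.19 g/mol.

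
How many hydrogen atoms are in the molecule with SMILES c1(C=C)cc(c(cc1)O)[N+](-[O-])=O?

7

Hydrogens are implicit in SMILES; fill each atom to its normal valence:
  3 × C (aromatic): 1 H each → 3
  3 × C (aromatic): no H
  1 × C: 2 H
  1 × C: 1 H
  1 × N (charge +1): no H
  1 × O: 1 H
  1 × O: no H
  1 × O (charge -1): no H
  Total hydrogens = 7.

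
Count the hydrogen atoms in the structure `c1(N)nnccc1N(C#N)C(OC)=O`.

Hydrogens are implicit in SMILES; fill each atom to its normal valence:
  2 × C (aromatic): 1 H each → 2
  2 × C (aromatic): no H
  2 × C: no H
  2 × N (aromatic): no H
  2 × N: no H
  2 × O: no H
  1 × C: 3 H
  1 × N: 2 H
  Total hydrogens = 7.

7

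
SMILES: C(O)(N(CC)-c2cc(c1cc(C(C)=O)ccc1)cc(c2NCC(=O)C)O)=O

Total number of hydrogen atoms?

Hydrogens are implicit in SMILES; fill each atom to its normal valence:
  6 × C (aromatic): 1 H each → 6
  6 × C (aromatic): no H
  3 × C: 3 H each → 9
  3 × C: no H
  3 × O: no H
  2 × C: 2 H each → 4
  2 × O: 1 H each → 2
  1 × N: 1 H
  1 × N: no H
  Total hydrogens = 22.

22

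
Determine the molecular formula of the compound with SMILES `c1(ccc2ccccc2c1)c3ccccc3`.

Heavy atoms from the SMILES: 16 C.
Implicit hydrogens by atom environment:
  12 × C (aromatic): 1 H each → 12
  4 × C (aromatic): no H
  Total hydrogens = 12.
Molecular formula: C16H12

C16H12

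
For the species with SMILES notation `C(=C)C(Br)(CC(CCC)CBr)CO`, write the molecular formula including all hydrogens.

C10H18Br2O

Heavy atoms from the SMILES: 2 Br, 10 C, 1 O.
Implicit hydrogens by atom environment:
  6 × C: 2 H each → 12
  2 × Br: no H
  2 × C: 1 H each → 2
  1 × C: 3 H
  1 × C: no H
  1 × O: 1 H
  Total hydrogens = 18.
Molecular formula: C10H18Br2O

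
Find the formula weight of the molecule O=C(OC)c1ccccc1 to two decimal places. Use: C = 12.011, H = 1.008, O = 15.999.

136.15

Molecular formula: C8H8O2.
M = 8×12.011 + 8×1.008 + 2×15.999 = 136.15 g/mol.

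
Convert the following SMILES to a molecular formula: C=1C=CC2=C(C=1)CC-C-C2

Heavy atoms from the SMILES: 10 C.
Implicit hydrogens by atom environment:
  4 × C: 2 H each → 8
  4 × C (aromatic): 1 H each → 4
  2 × C (aromatic): no H
  Total hydrogens = 12.
Molecular formula: C10H12

C10H12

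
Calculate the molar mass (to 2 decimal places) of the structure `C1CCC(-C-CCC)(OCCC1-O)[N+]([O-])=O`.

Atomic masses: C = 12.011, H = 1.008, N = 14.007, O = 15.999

Molecular formula: C11H21NO4.
M = 11×12.011 + 21×1.008 + 1×14.007 + 4×15.999 = 231.29 g/mol.

231.29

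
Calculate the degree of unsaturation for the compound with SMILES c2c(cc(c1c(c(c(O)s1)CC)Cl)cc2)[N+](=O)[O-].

Molecular formula from the SMILES: C12H10ClNO3S.
DoU = (2C + 2 + N − H − X)/2 = (2·12 + 2 + 1 − 10 − 1)/2 = 16/2 = 8.
(Structurally: 2 ring(s) + 6 π bond(s) = 8.)

8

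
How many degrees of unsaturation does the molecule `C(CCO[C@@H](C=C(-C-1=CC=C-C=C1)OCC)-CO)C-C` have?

5

Molecular formula from the SMILES: C17H26O3.
DoU = (2C + 2 + N − H − X)/2 = (2·17 + 2 + 0 − 26 − 0)/2 = 10/2 = 5.
(Structurally: 1 ring(s) + 4 π bond(s) = 5.)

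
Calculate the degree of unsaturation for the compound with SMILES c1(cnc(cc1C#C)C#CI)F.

Molecular formula from the SMILES: C9H3FIN.
DoU = (2C + 2 + N − H − X)/2 = (2·9 + 2 + 1 − 3 − 2)/2 = 16/2 = 8.
(Structurally: 1 ring(s) + 7 π bond(s) = 8.)

8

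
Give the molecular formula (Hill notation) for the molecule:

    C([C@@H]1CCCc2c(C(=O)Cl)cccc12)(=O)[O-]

Heavy atoms from the SMILES: 12 C, 1 Cl, 3 O.
Implicit hydrogens by atom environment:
  3 × C: 2 H each → 6
  3 × C (aromatic): 1 H each → 3
  3 × C (aromatic): no H
  2 × C: no H
  2 × O: no H
  1 × C: 1 H
  1 × Cl: no H
  1 × O (charge -1): no H
  Total hydrogens = 10.
Net charge -1.
Molecular formula: C12H10ClO3-

C12H10ClO3-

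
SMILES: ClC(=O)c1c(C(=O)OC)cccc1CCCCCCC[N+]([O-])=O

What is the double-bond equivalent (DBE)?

Molecular formula from the SMILES: C16H20ClNO5.
DoU = (2C + 2 + N − H − X)/2 = (2·16 + 2 + 1 − 20 − 1)/2 = 14/2 = 7.
(Structurally: 1 ring(s) + 6 π bond(s) = 7.)

7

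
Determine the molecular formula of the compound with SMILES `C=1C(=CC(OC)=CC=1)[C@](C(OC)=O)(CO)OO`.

C11H14O6

Heavy atoms from the SMILES: 11 C, 6 O.
Implicit hydrogens by atom environment:
  4 × C (aromatic): 1 H each → 4
  4 × O: no H
  2 × C: 3 H each → 6
  2 × C: no H
  2 × C (aromatic): no H
  2 × O: 1 H each → 2
  1 × C: 2 H
  Total hydrogens = 14.
Molecular formula: C11H14O6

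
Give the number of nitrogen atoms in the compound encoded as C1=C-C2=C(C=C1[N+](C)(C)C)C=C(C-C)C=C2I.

The symbol for nitrogen appears 1 time in the SMILES.

1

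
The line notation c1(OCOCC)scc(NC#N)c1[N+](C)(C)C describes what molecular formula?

C11H18N3O2S+

Heavy atoms from the SMILES: 11 C, 3 N, 2 O, 1 S.
Implicit hydrogens by atom environment:
  4 × C: 3 H each → 12
  3 × C (aromatic): no H
  2 × C: 2 H each → 4
  2 × O: no H
  1 × C (aromatic): 1 H
  1 × C: no H
  1 × N: 1 H
  1 × N (charge +1): no H
  1 × N: no H
  1 × S (aromatic): no H
  Total hydrogens = 18.
Net charge +1.
Molecular formula: C11H18N3O2S+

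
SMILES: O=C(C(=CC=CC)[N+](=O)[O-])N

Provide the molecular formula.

C6H8N2O3

Heavy atoms from the SMILES: 6 C, 2 N, 3 O.
Implicit hydrogens by atom environment:
  3 × C: 1 H each → 3
  2 × C: no H
  2 × O: no H
  1 × C: 3 H
  1 × N: 2 H
  1 × N (charge +1): no H
  1 × O (charge -1): no H
  Total hydrogens = 8.
Molecular formula: C6H8N2O3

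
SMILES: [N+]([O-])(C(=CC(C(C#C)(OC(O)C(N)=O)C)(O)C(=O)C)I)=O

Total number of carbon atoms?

11

The symbol for carbon appears 11 times in the SMILES.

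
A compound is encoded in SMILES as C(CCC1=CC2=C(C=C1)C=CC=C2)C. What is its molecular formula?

C14H16

Heavy atoms from the SMILES: 14 C.
Implicit hydrogens by atom environment:
  7 × C (aromatic): 1 H each → 7
  3 × C: 2 H each → 6
  3 × C (aromatic): no H
  1 × C: 3 H
  Total hydrogens = 16.
Molecular formula: C14H16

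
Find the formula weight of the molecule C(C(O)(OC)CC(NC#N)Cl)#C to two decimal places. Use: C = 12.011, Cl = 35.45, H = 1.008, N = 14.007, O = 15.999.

188.61

Molecular formula: C7H9ClN2O2.
M = 7×12.011 + 1×35.45 + 9×1.008 + 2×14.007 + 2×15.999 = 188.61 g/mol.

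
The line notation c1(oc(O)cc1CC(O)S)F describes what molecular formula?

C6H7FO3S

Heavy atoms from the SMILES: 6 C, 1 F, 3 O, 1 S.
Implicit hydrogens by atom environment:
  3 × C (aromatic): no H
  2 × O: 1 H each → 2
  1 × C: 2 H
  1 × C (aromatic): 1 H
  1 × C: 1 H
  1 × F: no H
  1 × O (aromatic): no H
  1 × S: 1 H
  Total hydrogens = 7.
Molecular formula: C6H7FO3S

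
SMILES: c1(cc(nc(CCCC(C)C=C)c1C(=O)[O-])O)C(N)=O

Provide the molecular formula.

Heavy atoms from the SMILES: 14 C, 2 N, 4 O.
Implicit hydrogens by atom environment:
  4 × C: 2 H each → 8
  4 × C (aromatic): no H
  2 × C: 1 H each → 2
  2 × C: no H
  2 × O: no H
  1 × C: 3 H
  1 × C (aromatic): 1 H
  1 × N: 2 H
  1 × N (aromatic): no H
  1 × O: 1 H
  1 × O (charge -1): no H
  Total hydrogens = 17.
Net charge -1.
Molecular formula: C14H17N2O4-

C14H17N2O4-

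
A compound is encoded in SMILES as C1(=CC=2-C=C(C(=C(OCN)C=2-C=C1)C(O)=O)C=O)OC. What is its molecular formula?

C14H13NO5

Heavy atoms from the SMILES: 14 C, 1 N, 5 O.
Implicit hydrogens by atom environment:
  6 × C (aromatic): no H
  4 × C (aromatic): 1 H each → 4
  4 × O: no H
  1 × C: 3 H
  1 × C: 2 H
  1 × C: 1 H
  1 × C: no H
  1 × N: 2 H
  1 × O: 1 H
  Total hydrogens = 13.
Molecular formula: C14H13NO5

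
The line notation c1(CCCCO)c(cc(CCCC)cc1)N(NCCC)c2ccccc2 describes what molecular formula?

C23H34N2O

Heavy atoms from the SMILES: 23 C, 2 N, 1 O.
Implicit hydrogens by atom environment:
  9 × C: 2 H each → 18
  8 × C (aromatic): 1 H each → 8
  4 × C (aromatic): no H
  2 × C: 3 H each → 6
  1 × N: 1 H
  1 × N: no H
  1 × O: 1 H
  Total hydrogens = 34.
Molecular formula: C23H34N2O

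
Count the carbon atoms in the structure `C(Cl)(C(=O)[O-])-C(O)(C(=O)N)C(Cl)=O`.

5

The symbol for carbon appears 5 times in the SMILES. (Cl is a single chlorine, not C + l.)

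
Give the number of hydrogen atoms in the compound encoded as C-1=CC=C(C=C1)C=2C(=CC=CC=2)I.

9

Hydrogens are implicit in SMILES; fill each atom to its normal valence:
  9 × C (aromatic): 1 H each → 9
  3 × C (aromatic): no H
  1 × I: no H
  Total hydrogens = 9.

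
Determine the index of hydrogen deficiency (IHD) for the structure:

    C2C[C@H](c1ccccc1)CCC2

Molecular formula from the SMILES: C12H16.
DoU = (2C + 2 + N − H − X)/2 = (2·12 + 2 + 0 − 16 − 0)/2 = 10/2 = 5.
(Structurally: 2 ring(s) + 3 π bond(s) = 5.)

5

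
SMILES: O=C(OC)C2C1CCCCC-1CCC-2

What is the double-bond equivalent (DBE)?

Molecular formula from the SMILES: C12H20O2.
DoU = (2C + 2 + N − H − X)/2 = (2·12 + 2 + 0 − 20 − 0)/2 = 6/2 = 3.
(Structurally: 2 ring(s) + 1 π bond(s) = 3.)

3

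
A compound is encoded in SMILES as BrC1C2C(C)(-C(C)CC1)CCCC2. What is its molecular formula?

Heavy atoms from the SMILES: 1 Br, 12 C.
Implicit hydrogens by atom environment:
  6 × C: 2 H each → 12
  3 × C: 1 H each → 3
  2 × C: 3 H each → 6
  1 × Br: no H
  1 × C: no H
  Total hydrogens = 21.
Molecular formula: C12H21Br

C12H21Br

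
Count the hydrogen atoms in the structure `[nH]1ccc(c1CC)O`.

Hydrogens are implicit in SMILES; fill each atom to its normal valence:
  2 × C (aromatic): 1 H each → 2
  2 × C (aromatic): no H
  1 × C: 3 H
  1 × C: 2 H
  1 × N (aromatic): 1 H
  1 × O: 1 H
  Total hydrogens = 9.

9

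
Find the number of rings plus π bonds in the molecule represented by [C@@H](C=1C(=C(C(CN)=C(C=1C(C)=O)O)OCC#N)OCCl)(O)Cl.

Molecular formula from the SMILES: C13H14Cl2N2O5.
DoU = (2C + 2 + N − H − X)/2 = (2·13 + 2 + 2 − 14 − 2)/2 = 14/2 = 7.
(Structurally: 1 ring(s) + 6 π bond(s) = 7.)

7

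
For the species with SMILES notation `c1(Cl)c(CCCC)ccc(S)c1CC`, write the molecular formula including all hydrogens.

Heavy atoms from the SMILES: 12 C, 1 Cl, 1 S.
Implicit hydrogens by atom environment:
  4 × C: 2 H each → 8
  4 × C (aromatic): no H
  2 × C: 3 H each → 6
  2 × C (aromatic): 1 H each → 2
  1 × Cl: no H
  1 × S: 1 H
  Total hydrogens = 17.
Molecular formula: C12H17ClS

C12H17ClS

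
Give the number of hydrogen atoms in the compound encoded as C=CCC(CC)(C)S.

14

Hydrogens are implicit in SMILES; fill each atom to its normal valence:
  3 × C: 2 H each → 6
  2 × C: 3 H each → 6
  1 × C: 1 H
  1 × C: no H
  1 × S: 1 H
  Total hydrogens = 14.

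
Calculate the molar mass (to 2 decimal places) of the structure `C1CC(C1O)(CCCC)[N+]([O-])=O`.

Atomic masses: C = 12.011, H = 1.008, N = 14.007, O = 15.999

Molecular formula: C8H15NO3.
M = 8×12.011 + 15×1.008 + 1×14.007 + 3×15.999 = 173.21 g/mol.

173.21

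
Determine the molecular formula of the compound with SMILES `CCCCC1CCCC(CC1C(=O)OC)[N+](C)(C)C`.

Heavy atoms from the SMILES: 16 C, 1 N, 2 O.
Implicit hydrogens by atom environment:
  7 × C: 2 H each → 14
  5 × C: 3 H each → 15
  3 × C: 1 H each → 3
  2 × O: no H
  1 × C: no H
  1 × N (charge +1): no H
  Total hydrogens = 32.
Net charge +1.
Molecular formula: C16H32NO2+

C16H32NO2+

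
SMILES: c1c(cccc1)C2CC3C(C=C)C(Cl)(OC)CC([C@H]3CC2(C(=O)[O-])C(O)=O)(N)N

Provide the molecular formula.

C21H26ClN2O5-

Heavy atoms from the SMILES: 21 C, 1 Cl, 2 N, 5 O.
Implicit hydrogens by atom environment:
  5 × C: 1 H each → 5
  5 × C (aromatic): 1 H each → 5
  5 × C: no H
  4 × C: 2 H each → 8
  3 × O: no H
  2 × N: 2 H each → 4
  1 × C: 3 H
  1 × C (aromatic): no H
  1 × Cl: no H
  1 × O: 1 H
  1 × O (charge -1): no H
  Total hydrogens = 26.
Net charge -1.
Molecular formula: C21H26ClN2O5-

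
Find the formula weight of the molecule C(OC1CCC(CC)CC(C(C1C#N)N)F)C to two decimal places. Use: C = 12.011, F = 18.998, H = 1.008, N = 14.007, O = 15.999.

242.34

Molecular formula: C13H23FN2O.
M = 13×12.011 + 1×18.998 + 23×1.008 + 2×14.007 + 1×15.999 = 242.34 g/mol.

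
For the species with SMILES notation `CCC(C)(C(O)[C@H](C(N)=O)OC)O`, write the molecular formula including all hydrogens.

Heavy atoms from the SMILES: 8 C, 1 N, 4 O.
Implicit hydrogens by atom environment:
  3 × C: 3 H each → 9
  2 × C: 1 H each → 2
  2 × C: no H
  2 × O: 1 H each → 2
  2 × O: no H
  1 × C: 2 H
  1 × N: 2 H
  Total hydrogens = 17.
Molecular formula: C8H17NO4

C8H17NO4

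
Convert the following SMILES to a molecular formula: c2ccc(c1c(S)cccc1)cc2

Heavy atoms from the SMILES: 12 C, 1 S.
Implicit hydrogens by atom environment:
  9 × C (aromatic): 1 H each → 9
  3 × C (aromatic): no H
  1 × S: 1 H
  Total hydrogens = 10.
Molecular formula: C12H10S

C12H10S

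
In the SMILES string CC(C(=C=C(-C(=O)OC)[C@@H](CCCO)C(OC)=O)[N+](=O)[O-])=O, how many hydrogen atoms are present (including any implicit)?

17

Hydrogens are implicit in SMILES; fill each atom to its normal valence:
  6 × C: no H
  6 × O: no H
  3 × C: 3 H each → 9
  3 × C: 2 H each → 6
  1 × C: 1 H
  1 × N (charge +1): no H
  1 × O: 1 H
  1 × O (charge -1): no H
  Total hydrogens = 17.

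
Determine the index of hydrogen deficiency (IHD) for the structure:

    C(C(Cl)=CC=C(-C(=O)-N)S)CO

3

Molecular formula from the SMILES: C7H10ClNO2S.
DoU = (2C + 2 + N − H − X)/2 = (2·7 + 2 + 1 − 10 − 1)/2 = 6/2 = 3.
(Structurally: 0 ring(s) + 3 π bond(s) = 3.)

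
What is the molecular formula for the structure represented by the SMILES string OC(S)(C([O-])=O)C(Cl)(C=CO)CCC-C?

C9H14ClO4S-

Heavy atoms from the SMILES: 9 C, 1 Cl, 4 O, 1 S.
Implicit hydrogens by atom environment:
  3 × C: 2 H each → 6
  3 × C: no H
  2 × C: 1 H each → 2
  2 × O: 1 H each → 2
  1 × C: 3 H
  1 × Cl: no H
  1 × O: no H
  1 × O (charge -1): no H
  1 × S: 1 H
  Total hydrogens = 14.
Net charge -1.
Molecular formula: C9H14ClO4S-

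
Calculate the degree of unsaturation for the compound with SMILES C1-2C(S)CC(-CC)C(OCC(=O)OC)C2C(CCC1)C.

3

Molecular formula from the SMILES: C16H28O3S.
DoU = (2C + 2 + N − H − X)/2 = (2·16 + 2 + 0 − 28 − 0)/2 = 6/2 = 3.
(Structurally: 2 ring(s) + 1 π bond(s) = 3.)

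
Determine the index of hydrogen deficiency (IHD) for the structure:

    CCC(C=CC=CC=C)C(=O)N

4

Molecular formula from the SMILES: C10H15NO.
DoU = (2C + 2 + N − H − X)/2 = (2·10 + 2 + 1 − 15 − 0)/2 = 8/2 = 4.
(Structurally: 0 ring(s) + 4 π bond(s) = 4.)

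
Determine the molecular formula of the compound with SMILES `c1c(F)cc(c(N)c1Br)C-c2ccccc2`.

Heavy atoms from the SMILES: 1 Br, 13 C, 1 F, 1 N.
Implicit hydrogens by atom environment:
  7 × C (aromatic): 1 H each → 7
  5 × C (aromatic): no H
  1 × Br: no H
  1 × C: 2 H
  1 × F: no H
  1 × N: 2 H
  Total hydrogens = 11.
Molecular formula: C13H11BrFN

C13H11BrFN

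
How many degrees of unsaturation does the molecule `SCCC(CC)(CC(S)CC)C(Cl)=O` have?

Molecular formula from the SMILES: C10H19ClOS2.
DoU = (2C + 2 + N − H − X)/2 = (2·10 + 2 + 0 − 19 − 1)/2 = 2/2 = 1.
(Structurally: 0 ring(s) + 1 π bond(s) = 1.)

1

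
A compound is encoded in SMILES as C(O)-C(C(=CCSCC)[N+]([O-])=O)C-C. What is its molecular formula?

C9H17NO3S

Heavy atoms from the SMILES: 9 C, 1 N, 3 O, 1 S.
Implicit hydrogens by atom environment:
  4 × C: 2 H each → 8
  2 × C: 3 H each → 6
  2 × C: 1 H each → 2
  1 × C: no H
  1 × N (charge +1): no H
  1 × O: 1 H
  1 × O: no H
  1 × O (charge -1): no H
  1 × S: no H
  Total hydrogens = 17.
Molecular formula: C9H17NO3S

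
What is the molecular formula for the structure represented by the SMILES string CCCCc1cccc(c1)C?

Heavy atoms from the SMILES: 11 C.
Implicit hydrogens by atom environment:
  4 × C (aromatic): 1 H each → 4
  3 × C: 2 H each → 6
  2 × C: 3 H each → 6
  2 × C (aromatic): no H
  Total hydrogens = 16.
Molecular formula: C11H16

C11H16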